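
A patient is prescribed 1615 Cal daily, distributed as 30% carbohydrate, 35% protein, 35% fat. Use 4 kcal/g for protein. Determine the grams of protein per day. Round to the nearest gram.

Protein energy = 35% × 1615 = 565.25 kcal.
At 4 kcal/g: 565.25 ÷ 4 = 141.3125 g.

141 g/day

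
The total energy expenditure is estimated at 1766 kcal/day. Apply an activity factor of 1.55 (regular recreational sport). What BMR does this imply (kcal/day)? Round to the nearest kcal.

BMR = TEE ÷ activity factor = 1766 ÷ 1.55 = 1139.3548 kcal/day.

1139 kcal/day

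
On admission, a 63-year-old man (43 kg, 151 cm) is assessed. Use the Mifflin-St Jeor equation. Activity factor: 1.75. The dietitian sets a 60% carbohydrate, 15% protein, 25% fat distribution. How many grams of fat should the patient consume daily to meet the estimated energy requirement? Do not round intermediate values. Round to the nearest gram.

52 g/day

Mifflin-St Jeor (male): BMR = 10(43) + 6.25(151) − 5(63) + 5 = 430 + 943.75 − 315 + 5 = 1063.75 kcal/day.
TEE = 1063.75 × 1.75 = 1861.5625 kcal/day.
Fat energy = 25% × 1861.5625 = 465.3906 kcal.
Fat = 465.3906 ÷ 9 kcal/g = 51.7101 g.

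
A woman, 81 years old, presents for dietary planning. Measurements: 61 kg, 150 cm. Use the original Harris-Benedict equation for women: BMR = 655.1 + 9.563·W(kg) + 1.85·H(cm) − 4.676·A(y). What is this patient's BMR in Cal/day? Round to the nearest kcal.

Harris-Benedict: BMR = 655.1 + 9.563(61) + 1.85(150) − 4.676(81) = 1137.187 kcal/day.

1137 Cal/day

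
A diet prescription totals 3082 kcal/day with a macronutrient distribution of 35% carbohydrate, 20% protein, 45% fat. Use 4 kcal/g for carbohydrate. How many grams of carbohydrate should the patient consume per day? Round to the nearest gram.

270 g/day

Carbohydrate energy = 35% × 3082 = 1078.7 kcal.
At 4 kcal/g: 1078.7 ÷ 4 = 269.675 g.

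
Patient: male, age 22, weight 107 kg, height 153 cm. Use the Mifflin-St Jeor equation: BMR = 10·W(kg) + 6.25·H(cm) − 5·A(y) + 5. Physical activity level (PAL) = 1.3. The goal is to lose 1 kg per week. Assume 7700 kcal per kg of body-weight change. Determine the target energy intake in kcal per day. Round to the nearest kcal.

1398 kcal per day

Mifflin-St Jeor (male): BMR = 10(107) + 6.25(153) − 5(22) + 5 = 1070 + 956.25 − 110 + 5 = 1921.25 kcal/day.
TEE = 1921.25 × 1.3 = 2497.625 kcal/day.
Required daily deficit = 1 × 7700 ÷ 7 = 1100 kcal/day.
Target intake = 2497.625 − 1100 = 1397.625 kcal/day.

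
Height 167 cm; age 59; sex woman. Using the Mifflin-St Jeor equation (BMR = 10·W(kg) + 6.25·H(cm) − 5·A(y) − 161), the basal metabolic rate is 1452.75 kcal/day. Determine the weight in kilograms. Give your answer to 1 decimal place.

1452.75 = 10·W + 6.25(167) − 5(59) − 161
10·W = 1452.75 − 587.75 = 865, so W = 86.5 kg.

86.5 kg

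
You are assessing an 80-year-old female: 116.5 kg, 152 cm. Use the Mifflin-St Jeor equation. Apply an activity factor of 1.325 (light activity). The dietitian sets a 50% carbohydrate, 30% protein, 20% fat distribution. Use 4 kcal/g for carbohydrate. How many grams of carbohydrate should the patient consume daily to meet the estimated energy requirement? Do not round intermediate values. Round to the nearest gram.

257 g/day

Mifflin-St Jeor (female): BMR = 10(116.5) + 6.25(152) − 5(80) − 161 = 1165 + 950 − 400 − 161 = 1554 kcal/day.
TEE = 1554 × 1.325 = 2059.05 kcal/day.
Carbohydrate energy = 50% × 2059.05 = 1029.525 kcal.
Carbohydrate = 1029.525 ÷ 4 kcal/g = 257.3813 g.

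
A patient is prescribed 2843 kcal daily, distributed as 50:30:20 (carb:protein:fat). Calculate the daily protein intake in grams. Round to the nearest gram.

Protein energy = 30% × 2843 = 852.9 kcal.
At 4 kcal/g: 852.9 ÷ 4 = 213.225 g.

213 g/day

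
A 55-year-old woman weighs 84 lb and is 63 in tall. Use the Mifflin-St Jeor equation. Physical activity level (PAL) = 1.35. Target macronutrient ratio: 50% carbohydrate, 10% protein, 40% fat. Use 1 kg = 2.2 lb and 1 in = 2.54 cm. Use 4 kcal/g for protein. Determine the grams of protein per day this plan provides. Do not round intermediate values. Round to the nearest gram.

32 g/day

Convert to metric: weight = 84 ÷ 2.2 = 38.1818 kg; height = 63 × 2.54 = 160.02 cm.
Mifflin-St Jeor (female): BMR = 10(38.1818) + 6.25(160.02) − 5(55) − 161 = 381.8182 + 1000.125 − 275 − 161 = 945.9432 kcal/day.
TEE = 945.9432 × 1.35 = 1277.0233 kcal/day.
Protein energy = 10% × 1277.0233 = 127.7023 kcal.
Protein = 127.7023 ÷ 4 kcal/g = 31.9256 g.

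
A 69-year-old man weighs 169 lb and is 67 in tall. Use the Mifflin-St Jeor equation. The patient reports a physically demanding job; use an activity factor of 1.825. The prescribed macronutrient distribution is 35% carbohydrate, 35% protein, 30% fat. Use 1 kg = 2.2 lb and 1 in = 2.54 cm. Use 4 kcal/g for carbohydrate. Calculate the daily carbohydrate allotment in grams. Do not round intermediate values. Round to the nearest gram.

Convert to metric: weight = 169 ÷ 2.2 = 76.8182 kg; height = 67 × 2.54 = 170.18 cm.
Mifflin-St Jeor (male): BMR = 10(76.8182) + 6.25(170.18) − 5(69) + 5 = 768.1818 + 1063.625 − 345 + 5 = 1491.8068 kcal/day.
TEE = 1491.8068 × 1.825 = 2722.5474 kcal/day.
Carbohydrate energy = 35% × 2722.5474 = 952.8916 kcal.
Carbohydrate = 952.8916 ÷ 4 kcal/g = 238.2229 g.

238 g/day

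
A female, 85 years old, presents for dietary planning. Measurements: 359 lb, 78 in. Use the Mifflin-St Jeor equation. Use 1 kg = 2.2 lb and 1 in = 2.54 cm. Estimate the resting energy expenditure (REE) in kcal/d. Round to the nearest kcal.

Convert to metric: weight = 359 ÷ 2.2 = 163.1818 kg; height = 78 × 2.54 = 198.12 cm.
Mifflin-St Jeor (female): BMR = 10(163.1818) + 6.25(198.12) − 5(85) − 161 = 1631.8182 + 1238.25 − 425 − 161 = 2284.0682 kcal/day.

2284 kcal/d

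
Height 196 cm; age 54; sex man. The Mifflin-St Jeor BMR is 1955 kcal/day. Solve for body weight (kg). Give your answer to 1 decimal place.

1955 = 10·W + 6.25(196) − 5(54) + 5
10·W = 1955 − 960 = 995, so W = 99.5 kg.

99.5 kg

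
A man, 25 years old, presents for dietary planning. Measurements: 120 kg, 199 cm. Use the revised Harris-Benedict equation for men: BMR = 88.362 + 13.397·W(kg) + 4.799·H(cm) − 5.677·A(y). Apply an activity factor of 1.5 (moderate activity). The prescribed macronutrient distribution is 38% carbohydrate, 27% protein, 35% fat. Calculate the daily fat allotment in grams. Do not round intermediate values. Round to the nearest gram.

146 g/day

Harris-Benedict: BMR = 88.362 + 13.397(120) + 4.799(199) − 5.677(25) = 2509.078 kcal/day.
TEE = 2509.078 × 1.5 = 3763.617 kcal/day.
Fat energy = 35% × 3763.617 = 1317.266 kcal.
Fat = 1317.266 ÷ 9 kcal/g = 146.3629 g.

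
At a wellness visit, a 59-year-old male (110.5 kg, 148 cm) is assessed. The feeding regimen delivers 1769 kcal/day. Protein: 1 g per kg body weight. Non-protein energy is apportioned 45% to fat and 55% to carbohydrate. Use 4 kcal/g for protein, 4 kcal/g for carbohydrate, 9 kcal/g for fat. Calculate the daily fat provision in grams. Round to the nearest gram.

66 g/day

Protein = 1 × 110.5 = 110.5 g → 110.5 × 4 = 442 kcal.
Non-protein calories = 1769 − 442 = 1327 kcal.
Fat: 45% × 1327 = 597.15 kcal; carbohydrate: 729.85 kcal.
Fat: 597.15 kcal ÷ 9 kcal/g = 66.35 g.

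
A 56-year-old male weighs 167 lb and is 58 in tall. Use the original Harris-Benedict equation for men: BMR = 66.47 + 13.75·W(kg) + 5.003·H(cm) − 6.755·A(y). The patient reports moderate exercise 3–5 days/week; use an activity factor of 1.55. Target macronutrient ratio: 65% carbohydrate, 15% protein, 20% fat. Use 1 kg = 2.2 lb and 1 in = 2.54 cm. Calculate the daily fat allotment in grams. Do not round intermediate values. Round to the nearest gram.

51 g/day

Convert to metric: weight = 167 ÷ 2.2 = 75.9091 kg; height = 58 × 2.54 = 147.32 cm.
Harris-Benedict: BMR = 66.47 + 13.75(75.9091) + 5.003(147.32) − 6.755(56) = 1468.982 kcal/day.
TEE = 1468.982 × 1.55 = 2276.922 kcal/day.
Fat energy = 20% × 2276.922 = 455.3844 kcal.
Fat = 455.3844 ÷ 9 kcal/g = 50.5983 g.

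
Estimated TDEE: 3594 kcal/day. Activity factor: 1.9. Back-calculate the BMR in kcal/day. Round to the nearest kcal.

1892 kcal/day

BMR = TEE ÷ activity factor = 3594 ÷ 1.9 = 1891.5789 kcal/day.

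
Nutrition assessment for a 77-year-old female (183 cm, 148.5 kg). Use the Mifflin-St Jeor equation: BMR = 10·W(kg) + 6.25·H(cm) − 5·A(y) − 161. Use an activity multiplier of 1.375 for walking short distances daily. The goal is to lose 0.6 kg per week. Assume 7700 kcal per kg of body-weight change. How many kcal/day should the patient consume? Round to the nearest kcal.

2204 kcal/day

Mifflin-St Jeor (female): BMR = 10(148.5) + 6.25(183) − 5(77) − 161 = 1485 + 1143.75 − 385 − 161 = 2082.75 kcal/day.
TEE = 2082.75 × 1.375 = 2863.7813 kcal/day.
Required daily deficit = 0.6 × 7700 ÷ 7 = 660 kcal/day.
Target intake = 2863.7813 − 660 = 2203.7813 kcal/day.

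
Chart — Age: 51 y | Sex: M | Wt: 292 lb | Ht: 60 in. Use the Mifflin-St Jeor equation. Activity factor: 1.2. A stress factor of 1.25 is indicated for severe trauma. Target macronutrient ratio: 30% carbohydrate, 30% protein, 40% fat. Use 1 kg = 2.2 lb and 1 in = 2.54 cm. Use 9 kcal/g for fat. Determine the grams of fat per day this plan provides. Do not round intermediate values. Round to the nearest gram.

135 g/day

Convert to metric: weight = 292 ÷ 2.2 = 132.7273 kg; height = 60 × 2.54 = 152.4 cm.
Mifflin-St Jeor (male): BMR = 10(132.7273) + 6.25(152.4) − 5(51) + 5 = 1327.2727 + 952.5 − 255 + 5 = 2029.7727 kcal/day.
TEE = 2029.7727 × 1.2 = 2435.7273 kcal/day.
With stress factor 1.25: 2435.7273 × 1.25 = 3044.6591 kcal/day.
Fat energy = 40% × 3044.6591 = 1217.8636 kcal.
Fat = 1217.8636 ÷ 9 kcal/g = 135.3182 g.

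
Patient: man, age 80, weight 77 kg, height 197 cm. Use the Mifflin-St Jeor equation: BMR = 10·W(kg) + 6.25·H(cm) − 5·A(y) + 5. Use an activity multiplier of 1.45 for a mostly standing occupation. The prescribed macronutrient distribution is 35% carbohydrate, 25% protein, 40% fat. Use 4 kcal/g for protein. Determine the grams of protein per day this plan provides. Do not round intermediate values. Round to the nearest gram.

146 g/day

Mifflin-St Jeor (male): BMR = 10(77) + 6.25(197) − 5(80) + 5 = 770 + 1231.25 − 400 + 5 = 1606.25 kcal/day.
TEE = 1606.25 × 1.45 = 2329.0625 kcal/day.
Protein energy = 25% × 2329.0625 = 582.2656 kcal.
Protein = 582.2656 ÷ 4 kcal/g = 145.5664 g.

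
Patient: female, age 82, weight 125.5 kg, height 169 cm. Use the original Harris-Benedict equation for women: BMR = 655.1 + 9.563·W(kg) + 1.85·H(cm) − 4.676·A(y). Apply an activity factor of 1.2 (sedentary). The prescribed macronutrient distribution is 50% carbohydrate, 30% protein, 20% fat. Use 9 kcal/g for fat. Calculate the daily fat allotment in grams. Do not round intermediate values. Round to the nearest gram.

48 g/day

Harris-Benedict: BMR = 655.1 + 9.563(125.5) + 1.85(169) − 4.676(82) = 1784.4745 kcal/day.
TEE = 1784.4745 × 1.2 = 2141.3694 kcal/day.
Fat energy = 20% × 2141.3694 = 428.2739 kcal.
Fat = 428.2739 ÷ 9 kcal/g = 47.586 g.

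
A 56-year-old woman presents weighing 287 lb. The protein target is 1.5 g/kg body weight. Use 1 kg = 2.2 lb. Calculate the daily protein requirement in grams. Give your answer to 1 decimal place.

Weight in kg = 287 ÷ 2.2 = 130.4545 kg.
Protein = 1.5 g/kg × 130.4545 kg = 195.6818 g/day.

195.7 g/day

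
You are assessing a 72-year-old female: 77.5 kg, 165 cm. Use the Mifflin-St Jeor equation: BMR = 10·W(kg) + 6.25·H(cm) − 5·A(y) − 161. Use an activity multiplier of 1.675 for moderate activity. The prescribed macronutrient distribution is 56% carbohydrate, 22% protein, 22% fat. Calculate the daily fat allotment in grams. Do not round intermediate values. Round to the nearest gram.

Mifflin-St Jeor (female): BMR = 10(77.5) + 6.25(165) − 5(72) − 161 = 775 + 1031.25 − 360 − 161 = 1285.25 kcal/day.
TEE = 1285.25 × 1.675 = 2152.7938 kcal/day.
Fat energy = 22% × 2152.7938 = 473.6146 kcal.
Fat = 473.6146 ÷ 9 kcal/g = 52.6238 g.

53 g/day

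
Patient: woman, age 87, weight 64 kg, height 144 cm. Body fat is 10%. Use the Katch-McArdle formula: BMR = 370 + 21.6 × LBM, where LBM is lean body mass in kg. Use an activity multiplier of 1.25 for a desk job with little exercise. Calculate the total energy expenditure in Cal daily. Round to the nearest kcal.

LBM = 64 × (1 − 0.1) = 57.6 kg. Katch-McArdle: BMR = 370 + 21.6 × 57.6 = 1614.16 kcal/day.
TEE = BMR × activity factor = 1614.16 × 1.25 = 2017.7 kcal/day.

2018 Cal daily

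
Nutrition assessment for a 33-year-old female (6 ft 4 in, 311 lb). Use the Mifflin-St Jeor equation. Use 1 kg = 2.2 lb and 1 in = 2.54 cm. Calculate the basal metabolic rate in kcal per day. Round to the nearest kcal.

Convert to metric: weight = 311 ÷ 2.2 = 141.3636 kg; height = (6×12 + 4) × 2.54 = 76 × 2.54 = 193.04 cm.
Mifflin-St Jeor (female): BMR = 10(141.3636) + 6.25(193.04) − 5(33) − 161 = 1413.6364 + 1206.5 − 165 − 161 = 2294.1364 kcal/day.

2294 kcal per day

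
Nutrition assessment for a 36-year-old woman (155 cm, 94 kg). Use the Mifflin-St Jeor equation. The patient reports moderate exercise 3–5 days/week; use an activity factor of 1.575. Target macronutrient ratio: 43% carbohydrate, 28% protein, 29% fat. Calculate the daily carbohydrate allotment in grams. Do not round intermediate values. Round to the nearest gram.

265 g/day

Mifflin-St Jeor (female): BMR = 10(94) + 6.25(155) − 5(36) − 161 = 940 + 968.75 − 180 − 161 = 1567.75 kcal/day.
TEE = 1567.75 × 1.575 = 2469.2063 kcal/day.
Carbohydrate energy = 43% × 2469.2063 = 1061.7587 kcal.
Carbohydrate = 1061.7587 ÷ 4 kcal/g = 265.4397 g.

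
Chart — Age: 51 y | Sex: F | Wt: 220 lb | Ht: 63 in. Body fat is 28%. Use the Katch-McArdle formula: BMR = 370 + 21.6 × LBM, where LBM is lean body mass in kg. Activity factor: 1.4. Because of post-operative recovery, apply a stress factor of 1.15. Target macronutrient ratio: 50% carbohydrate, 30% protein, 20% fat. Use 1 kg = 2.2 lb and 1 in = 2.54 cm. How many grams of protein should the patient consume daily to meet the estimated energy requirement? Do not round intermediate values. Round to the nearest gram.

232 g/day

Convert to metric: weight = 220 ÷ 2.2 = 100 kg; height = 63 × 2.54 = 160.02 cm.
LBM = 100 × (1 − 0.28) = 72 kg. Katch-McArdle: BMR = 370 + 21.6 × 72 = 1925.2 kcal/day.
TEE = 1925.2 × 1.4 = 2695.28 kcal/day.
With stress factor 1.15: 2695.28 × 1.15 = 3099.572 kcal/day.
Protein energy = 30% × 3099.572 = 929.8716 kcal.
Protein = 929.8716 ÷ 4 kcal/g = 232.4679 g.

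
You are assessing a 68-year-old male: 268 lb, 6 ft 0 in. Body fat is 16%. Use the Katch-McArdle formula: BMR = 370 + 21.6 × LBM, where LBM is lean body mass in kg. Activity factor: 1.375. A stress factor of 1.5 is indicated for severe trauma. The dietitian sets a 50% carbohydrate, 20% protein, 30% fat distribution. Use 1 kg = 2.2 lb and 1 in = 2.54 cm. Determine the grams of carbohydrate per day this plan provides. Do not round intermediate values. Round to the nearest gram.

Convert to metric: weight = 268 ÷ 2.2 = 121.8182 kg; height = (6×12 + 0) × 2.54 = 72 × 2.54 = 182.88 cm.
LBM = 121.8182 × (1 − 0.16) = 102.3273 kg. Katch-McArdle: BMR = 370 + 21.6 × 102.3273 = 2580.2691 kcal/day.
TEE = 2580.2691 × 1.375 = 3547.87 kcal/day.
With stress factor 1.5: 3547.87 × 1.5 = 5321.805 kcal/day.
Carbohydrate energy = 50% × 5321.805 = 2660.9025 kcal.
Carbohydrate = 2660.9025 ÷ 4 kcal/g = 665.2256 g.

665 g/day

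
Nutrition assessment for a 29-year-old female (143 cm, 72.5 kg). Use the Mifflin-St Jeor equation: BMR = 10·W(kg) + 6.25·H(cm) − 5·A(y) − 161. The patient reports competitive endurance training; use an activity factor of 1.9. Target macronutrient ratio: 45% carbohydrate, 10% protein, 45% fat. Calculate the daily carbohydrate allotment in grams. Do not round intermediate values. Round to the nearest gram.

Mifflin-St Jeor (female): BMR = 10(72.5) + 6.25(143) − 5(29) − 161 = 725 + 893.75 − 145 − 161 = 1312.75 kcal/day.
TEE = 1312.75 × 1.9 = 2494.225 kcal/day.
Carbohydrate energy = 45% × 2494.225 = 1122.4013 kcal.
Carbohydrate = 1122.4013 ÷ 4 kcal/g = 280.6003 g.

281 g/day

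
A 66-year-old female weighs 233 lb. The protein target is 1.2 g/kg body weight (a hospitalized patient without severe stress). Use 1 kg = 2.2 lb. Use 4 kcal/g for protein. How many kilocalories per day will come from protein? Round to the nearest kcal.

Weight in kg = 233 ÷ 2.2 = 105.9091 kg.
Protein = 1.2 g/kg × 105.9091 kg = 127.0909 g/day.
Protein energy = 127.0909 g × 4 kcal/g = 508.3636 kcal/day.

508 kcal/day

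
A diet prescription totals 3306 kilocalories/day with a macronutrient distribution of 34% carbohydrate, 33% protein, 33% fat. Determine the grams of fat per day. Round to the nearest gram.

Fat energy = 33% × 3306 = 1090.98 kcal.
At 9 kcal/g: 1090.98 ÷ 9 = 121.22 g.

121 g/day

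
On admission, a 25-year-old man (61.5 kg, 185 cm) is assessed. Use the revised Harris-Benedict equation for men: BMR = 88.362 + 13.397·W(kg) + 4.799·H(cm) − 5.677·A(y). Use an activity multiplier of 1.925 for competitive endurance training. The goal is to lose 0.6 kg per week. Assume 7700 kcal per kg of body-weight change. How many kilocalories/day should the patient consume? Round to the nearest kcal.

Harris-Benedict: BMR = 88.362 + 13.397(61.5) + 4.799(185) − 5.677(25) = 1658.1675 kcal/day.
TEE = 1658.1675 × 1.925 = 3191.9724 kcal/day.
Required daily deficit = 0.6 × 7700 ÷ 7 = 660 kcal/day.
Target intake = 3191.9724 − 660 = 2531.9724 kcal/day.

2532 kilocalories/day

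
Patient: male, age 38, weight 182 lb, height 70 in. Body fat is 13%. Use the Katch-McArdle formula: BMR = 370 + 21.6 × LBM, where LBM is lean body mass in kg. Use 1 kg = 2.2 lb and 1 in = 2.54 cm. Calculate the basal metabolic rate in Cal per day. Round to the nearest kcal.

Convert to metric: weight = 182 ÷ 2.2 = 82.7273 kg; height = 70 × 2.54 = 177.8 cm.
LBM = 82.7273 × (1 − 0.13) = 71.9727 kg. Katch-McArdle: BMR = 370 + 21.6 × 71.9727 = 1924.6109 kcal/day.

1925 Cal per day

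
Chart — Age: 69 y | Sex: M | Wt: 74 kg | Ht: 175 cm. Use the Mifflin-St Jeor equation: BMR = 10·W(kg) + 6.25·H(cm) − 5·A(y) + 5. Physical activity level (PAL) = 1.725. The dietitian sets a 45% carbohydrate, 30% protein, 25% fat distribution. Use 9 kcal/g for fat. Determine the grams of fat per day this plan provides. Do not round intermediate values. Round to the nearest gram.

Mifflin-St Jeor (male): BMR = 10(74) + 6.25(175) − 5(69) + 5 = 740 + 1093.75 − 345 + 5 = 1493.75 kcal/day.
TEE = 1493.75 × 1.725 = 2576.7188 kcal/day.
Fat energy = 25% × 2576.7188 = 644.1797 kcal.
Fat = 644.1797 ÷ 9 kcal/g = 71.5755 g.

72 g/day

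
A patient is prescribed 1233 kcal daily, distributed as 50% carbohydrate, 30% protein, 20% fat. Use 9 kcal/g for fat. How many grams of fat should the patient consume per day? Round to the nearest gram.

Fat energy = 20% × 1233 = 246.6 kcal.
At 9 kcal/g: 246.6 ÷ 9 = 27.4 g.

27 g/day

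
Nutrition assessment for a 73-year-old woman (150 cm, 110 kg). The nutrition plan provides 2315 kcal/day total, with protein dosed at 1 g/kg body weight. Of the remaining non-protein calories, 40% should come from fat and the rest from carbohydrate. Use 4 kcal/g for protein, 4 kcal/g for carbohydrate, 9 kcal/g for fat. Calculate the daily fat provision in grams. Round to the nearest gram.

83 g/day

Protein = 1 × 110 = 110 g → 110 × 4 = 440 kcal.
Non-protein calories = 2315 − 440 = 1875 kcal.
Fat: 40% × 1875 = 750 kcal; carbohydrate: 1125 kcal.
Fat: 750 kcal ÷ 9 kcal/g = 83.3333 g.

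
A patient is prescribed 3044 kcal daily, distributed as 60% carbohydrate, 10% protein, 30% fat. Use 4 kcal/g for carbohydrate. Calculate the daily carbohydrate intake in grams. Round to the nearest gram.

Carbohydrate energy = 60% × 3044 = 1826.4 kcal.
At 4 kcal/g: 1826.4 ÷ 4 = 456.6 g.

457 g/day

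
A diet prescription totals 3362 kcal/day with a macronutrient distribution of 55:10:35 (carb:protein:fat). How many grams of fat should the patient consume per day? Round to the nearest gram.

Fat energy = 35% × 3362 = 1176.7 kcal.
At 9 kcal/g: 1176.7 ÷ 9 = 130.7444 g.

131 g/day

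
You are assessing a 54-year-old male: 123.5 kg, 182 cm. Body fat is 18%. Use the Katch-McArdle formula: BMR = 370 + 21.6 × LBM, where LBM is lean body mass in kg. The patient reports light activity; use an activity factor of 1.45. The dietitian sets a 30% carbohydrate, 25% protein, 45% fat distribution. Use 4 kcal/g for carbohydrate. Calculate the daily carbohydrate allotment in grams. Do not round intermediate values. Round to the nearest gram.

LBM = 123.5 × (1 − 0.18) = 101.27 kg. Katch-McArdle: BMR = 370 + 21.6 × 101.27 = 2557.432 kcal/day.
TEE = 2557.432 × 1.45 = 3708.2764 kcal/day.
Carbohydrate energy = 30% × 3708.2764 = 1112.4829 kcal.
Carbohydrate = 1112.4829 ÷ 4 kcal/g = 278.1207 g.

278 g/day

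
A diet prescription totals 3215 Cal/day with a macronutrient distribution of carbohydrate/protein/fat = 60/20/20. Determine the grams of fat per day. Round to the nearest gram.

Fat energy = 20% × 3215 = 643 kcal.
At 9 kcal/g: 643 ÷ 9 = 71.4444 g.

71 g/day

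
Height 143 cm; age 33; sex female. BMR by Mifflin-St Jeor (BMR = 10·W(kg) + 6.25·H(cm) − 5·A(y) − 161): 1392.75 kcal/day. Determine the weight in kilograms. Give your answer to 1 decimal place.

82.5 kg

1392.75 = 10·W + 6.25(143) − 5(33) − 161
10·W = 1392.75 − 567.75 = 825, so W = 82.5 kg.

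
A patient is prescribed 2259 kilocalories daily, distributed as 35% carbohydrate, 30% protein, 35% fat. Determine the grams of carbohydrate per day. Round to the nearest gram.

198 g/day

Carbohydrate energy = 35% × 2259 = 790.65 kcal.
At 4 kcal/g: 790.65 ÷ 4 = 197.6625 g.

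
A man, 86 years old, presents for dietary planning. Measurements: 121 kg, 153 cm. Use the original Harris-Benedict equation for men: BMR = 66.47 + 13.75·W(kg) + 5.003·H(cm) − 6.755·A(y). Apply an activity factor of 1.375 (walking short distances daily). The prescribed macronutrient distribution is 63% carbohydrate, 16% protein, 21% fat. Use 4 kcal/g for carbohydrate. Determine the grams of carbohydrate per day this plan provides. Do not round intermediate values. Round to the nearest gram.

415 g/day

Harris-Benedict: BMR = 66.47 + 13.75(121) + 5.003(153) − 6.755(86) = 1914.749 kcal/day.
TEE = 1914.749 × 1.375 = 2632.7799 kcal/day.
Carbohydrate energy = 63% × 2632.7799 = 1658.6513 kcal.
Carbohydrate = 1658.6513 ÷ 4 kcal/g = 414.6628 g.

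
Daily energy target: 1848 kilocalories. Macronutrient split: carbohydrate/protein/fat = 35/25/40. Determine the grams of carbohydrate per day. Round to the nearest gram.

Carbohydrate energy = 35% × 1848 = 646.8 kcal.
At 4 kcal/g: 646.8 ÷ 4 = 161.7 g.

162 g/day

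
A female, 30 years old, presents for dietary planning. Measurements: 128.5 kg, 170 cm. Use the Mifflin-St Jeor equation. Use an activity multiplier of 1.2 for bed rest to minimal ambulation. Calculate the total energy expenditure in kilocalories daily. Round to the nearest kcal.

Mifflin-St Jeor (female): BMR = 10(128.5) + 6.25(170) − 5(30) − 161 = 1285 + 1062.5 − 150 − 161 = 2036.5 kcal/day.
TEE = BMR × activity factor = 2036.5 × 1.2 = 2443.8 kcal/day.

2444 kilocalories daily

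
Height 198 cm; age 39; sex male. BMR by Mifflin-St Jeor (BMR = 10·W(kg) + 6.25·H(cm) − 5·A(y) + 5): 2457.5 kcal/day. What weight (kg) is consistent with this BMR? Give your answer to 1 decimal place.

2457.5 = 10·W + 6.25(198) − 5(39) + 5
10·W = 2457.5 − 1047.5 = 1410, so W = 141 kg.

141.0 kg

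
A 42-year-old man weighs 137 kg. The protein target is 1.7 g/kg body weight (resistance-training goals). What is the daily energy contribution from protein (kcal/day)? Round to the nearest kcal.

932 kcal/day

Protein = 1.7 g/kg × 137 kg = 232.9 g/day.
Protein energy = 232.9 g × 4 kcal/g = 931.6 kcal/day.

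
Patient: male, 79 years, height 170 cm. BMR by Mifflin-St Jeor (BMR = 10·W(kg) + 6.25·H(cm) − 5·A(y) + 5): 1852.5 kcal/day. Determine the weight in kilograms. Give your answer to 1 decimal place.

1852.5 = 10·W + 6.25(170) − 5(79) + 5
10·W = 1852.5 − 672.5 = 1180, so W = 118 kg.

118.0 kg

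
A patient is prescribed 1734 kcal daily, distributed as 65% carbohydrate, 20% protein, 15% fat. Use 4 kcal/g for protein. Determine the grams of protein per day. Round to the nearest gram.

Protein energy = 20% × 1734 = 346.8 kcal.
At 4 kcal/g: 346.8 ÷ 4 = 86.7 g.

87 g/day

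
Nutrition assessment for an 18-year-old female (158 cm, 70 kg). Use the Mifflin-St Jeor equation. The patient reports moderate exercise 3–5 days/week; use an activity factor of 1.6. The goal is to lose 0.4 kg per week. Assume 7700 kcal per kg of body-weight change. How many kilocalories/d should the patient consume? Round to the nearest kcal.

Mifflin-St Jeor (female): BMR = 10(70) + 6.25(158) − 5(18) − 161 = 700 + 987.5 − 90 − 161 = 1436.5 kcal/day.
TEE = 1436.5 × 1.6 = 2298.4 kcal/day.
Required daily deficit = 0.4 × 7700 ÷ 7 = 440 kcal/day.
Target intake = 2298.4 − 440 = 1858.4 kcal/day.

1858 kilocalories/d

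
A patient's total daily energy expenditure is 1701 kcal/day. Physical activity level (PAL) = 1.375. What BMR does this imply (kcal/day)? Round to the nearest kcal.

BMR = TEE ÷ activity factor = 1701 ÷ 1.375 = 1237.0909 kcal/day.

1237 kcal/day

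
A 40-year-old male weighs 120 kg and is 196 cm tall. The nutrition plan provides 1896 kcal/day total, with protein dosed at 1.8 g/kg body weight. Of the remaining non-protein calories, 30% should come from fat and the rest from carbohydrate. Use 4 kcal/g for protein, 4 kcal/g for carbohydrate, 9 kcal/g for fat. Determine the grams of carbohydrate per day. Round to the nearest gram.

Protein = 1.8 × 120 = 216 g → 216 × 4 = 864 kcal.
Non-protein calories = 1896 − 864 = 1032 kcal.
Fat: 30% × 1032 = 309.6 kcal; carbohydrate: 722.4 kcal.
Carbohydrate: 722.4 kcal ÷ 4 kcal/g = 180.6 g.

181 g/day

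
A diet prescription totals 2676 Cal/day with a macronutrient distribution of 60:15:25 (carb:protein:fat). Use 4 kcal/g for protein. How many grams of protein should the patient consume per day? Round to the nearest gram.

Protein energy = 15% × 2676 = 401.4 kcal.
At 4 kcal/g: 401.4 ÷ 4 = 100.35 g.

100 g/day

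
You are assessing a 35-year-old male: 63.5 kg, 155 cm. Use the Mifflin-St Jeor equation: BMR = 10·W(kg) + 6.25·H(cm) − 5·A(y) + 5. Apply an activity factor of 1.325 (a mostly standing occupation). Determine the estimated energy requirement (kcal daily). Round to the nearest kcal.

Mifflin-St Jeor (male): BMR = 10(63.5) + 6.25(155) − 5(35) + 5 = 635 + 968.75 − 175 + 5 = 1433.75 kcal/day.
TEE = BMR × activity factor = 1433.75 × 1.325 = 1899.7188 kcal/day.

1900 kcal daily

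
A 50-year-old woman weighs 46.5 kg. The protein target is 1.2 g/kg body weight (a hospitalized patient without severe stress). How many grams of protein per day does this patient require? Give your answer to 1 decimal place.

55.8 g/day

Protein = 1.2 g/kg × 46.5 kg = 55.8 g/day.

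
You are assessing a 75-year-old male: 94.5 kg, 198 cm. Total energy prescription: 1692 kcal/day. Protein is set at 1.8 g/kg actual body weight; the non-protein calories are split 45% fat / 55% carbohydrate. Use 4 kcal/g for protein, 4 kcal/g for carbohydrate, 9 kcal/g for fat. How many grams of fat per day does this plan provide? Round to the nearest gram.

Protein = 1.8 × 94.5 = 170.1 g → 170.1 × 4 = 680.4 kcal.
Non-protein calories = 1692 − 680.4 = 1011.6 kcal.
Fat: 45% × 1011.6 = 455.22 kcal; carbohydrate: 556.38 kcal.
Fat: 455.22 kcal ÷ 9 kcal/g = 50.58 g.

51 g/day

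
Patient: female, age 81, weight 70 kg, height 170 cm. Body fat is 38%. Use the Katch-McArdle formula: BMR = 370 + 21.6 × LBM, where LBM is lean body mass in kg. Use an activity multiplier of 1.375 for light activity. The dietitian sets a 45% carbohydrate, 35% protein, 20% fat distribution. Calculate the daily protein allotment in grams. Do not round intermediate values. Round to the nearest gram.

LBM = 70 × (1 − 0.38) = 43.4 kg. Katch-McArdle: BMR = 370 + 21.6 × 43.4 = 1307.44 kcal/day.
TEE = 1307.44 × 1.375 = 1797.73 kcal/day.
Protein energy = 35% × 1797.73 = 629.2055 kcal.
Protein = 629.2055 ÷ 4 kcal/g = 157.3014 g.

157 g/day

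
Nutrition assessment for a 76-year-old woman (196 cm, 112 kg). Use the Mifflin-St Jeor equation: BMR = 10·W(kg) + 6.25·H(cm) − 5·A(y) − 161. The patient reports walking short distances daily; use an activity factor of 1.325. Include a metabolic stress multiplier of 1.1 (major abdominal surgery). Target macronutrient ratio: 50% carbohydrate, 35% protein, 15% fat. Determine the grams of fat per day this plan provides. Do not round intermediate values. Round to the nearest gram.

44 g/day

Mifflin-St Jeor (female): BMR = 10(112) + 6.25(196) − 5(76) − 161 = 1120 + 1225 − 380 − 161 = 1804 kcal/day.
TEE = 1804 × 1.325 = 2390.3 kcal/day.
With stress factor 1.1: 2390.3 × 1.1 = 2629.33 kcal/day.
Fat energy = 15% × 2629.33 = 394.3995 kcal.
Fat = 394.3995 ÷ 9 kcal/g = 43.8222 g.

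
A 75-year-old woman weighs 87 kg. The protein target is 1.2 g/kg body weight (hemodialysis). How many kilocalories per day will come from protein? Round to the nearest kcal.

418 kcal/day

Protein = 1.2 g/kg × 87 kg = 104.4 g/day.
Protein energy = 104.4 g × 4 kcal/g = 417.6 kcal/day.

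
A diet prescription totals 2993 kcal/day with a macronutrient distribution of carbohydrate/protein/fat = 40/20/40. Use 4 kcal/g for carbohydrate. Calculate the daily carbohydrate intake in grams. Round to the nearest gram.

299 g/day

Carbohydrate energy = 40% × 2993 = 1197.2 kcal.
At 4 kcal/g: 1197.2 ÷ 4 = 299.3 g.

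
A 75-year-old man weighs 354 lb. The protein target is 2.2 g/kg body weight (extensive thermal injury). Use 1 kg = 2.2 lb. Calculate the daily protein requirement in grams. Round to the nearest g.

Weight in kg = 354 ÷ 2.2 = 160.9091 kg.
Protein = 2.2 g/kg × 160.9091 kg = 354 g/day.

354 g/day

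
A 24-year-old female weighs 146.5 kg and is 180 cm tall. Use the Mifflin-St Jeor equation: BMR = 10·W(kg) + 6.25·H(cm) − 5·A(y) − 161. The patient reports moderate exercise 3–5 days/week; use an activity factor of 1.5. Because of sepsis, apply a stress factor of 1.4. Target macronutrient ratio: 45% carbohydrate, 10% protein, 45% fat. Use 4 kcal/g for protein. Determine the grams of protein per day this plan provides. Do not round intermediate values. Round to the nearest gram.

121 g/day

Mifflin-St Jeor (female): BMR = 10(146.5) + 6.25(180) − 5(24) − 161 = 1465 + 1125 − 120 − 161 = 2309 kcal/day.
TEE = 2309 × 1.5 = 3463.5 kcal/day.
With stress factor 1.4: 3463.5 × 1.4 = 4848.9 kcal/day.
Protein energy = 10% × 4848.9 = 484.89 kcal.
Protein = 484.89 ÷ 4 kcal/g = 121.2225 g.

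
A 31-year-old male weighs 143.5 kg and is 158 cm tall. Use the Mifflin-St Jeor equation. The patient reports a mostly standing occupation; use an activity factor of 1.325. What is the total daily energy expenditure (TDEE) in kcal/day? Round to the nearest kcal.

Mifflin-St Jeor (male): BMR = 10(143.5) + 6.25(158) − 5(31) + 5 = 1435 + 987.5 − 155 + 5 = 2272.5 kcal/day.
TEE = BMR × activity factor = 2272.5 × 1.325 = 3011.0625 kcal/day.

3011 kcal/day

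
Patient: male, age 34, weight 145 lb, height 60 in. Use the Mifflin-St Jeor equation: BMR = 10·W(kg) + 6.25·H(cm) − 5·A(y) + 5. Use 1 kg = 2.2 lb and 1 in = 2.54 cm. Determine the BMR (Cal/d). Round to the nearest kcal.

1447 Cal/d

Convert to metric: weight = 145 ÷ 2.2 = 65.9091 kg; height = 60 × 2.54 = 152.4 cm.
Mifflin-St Jeor (male): BMR = 10(65.9091) + 6.25(152.4) − 5(34) + 5 = 659.0909 + 952.5 − 170 + 5 = 1446.5909 kcal/day.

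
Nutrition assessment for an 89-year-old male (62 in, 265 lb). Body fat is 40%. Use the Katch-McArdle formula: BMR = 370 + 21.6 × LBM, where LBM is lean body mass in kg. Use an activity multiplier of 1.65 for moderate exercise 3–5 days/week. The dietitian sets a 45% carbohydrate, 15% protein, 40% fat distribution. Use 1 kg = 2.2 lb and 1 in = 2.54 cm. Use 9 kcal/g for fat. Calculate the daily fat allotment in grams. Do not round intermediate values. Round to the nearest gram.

142 g/day

Convert to metric: weight = 265 ÷ 2.2 = 120.4545 kg; height = 62 × 2.54 = 157.48 cm.
LBM = 120.4545 × (1 − 0.4) = 72.2727 kg. Katch-McArdle: BMR = 370 + 21.6 × 72.2727 = 1931.0909 kcal/day.
TEE = 1931.0909 × 1.65 = 3186.3 kcal/day.
Fat energy = 40% × 3186.3 = 1274.52 kcal.
Fat = 1274.52 ÷ 9 kcal/g = 141.6133 g.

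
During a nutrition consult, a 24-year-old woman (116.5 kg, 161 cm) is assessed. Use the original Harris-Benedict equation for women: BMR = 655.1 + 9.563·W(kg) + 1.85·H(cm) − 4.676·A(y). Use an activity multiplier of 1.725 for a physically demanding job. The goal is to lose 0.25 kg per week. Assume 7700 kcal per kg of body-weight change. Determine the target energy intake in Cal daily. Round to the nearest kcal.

3097 Cal daily

Harris-Benedict: BMR = 655.1 + 9.563(116.5) + 1.85(161) − 4.676(24) = 1954.8155 kcal/day.
TEE = 1954.8155 × 1.725 = 3372.0567 kcal/day.
Required daily deficit = 0.25 × 7700 ÷ 7 = 275 kcal/day.
Target intake = 3372.0567 − 275 = 3097.0567 kcal/day.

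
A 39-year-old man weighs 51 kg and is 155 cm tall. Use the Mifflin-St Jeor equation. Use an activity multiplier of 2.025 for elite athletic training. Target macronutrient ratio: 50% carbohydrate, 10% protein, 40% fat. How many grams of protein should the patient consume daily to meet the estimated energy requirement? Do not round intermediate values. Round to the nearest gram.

65 g/day

Mifflin-St Jeor (male): BMR = 10(51) + 6.25(155) − 5(39) + 5 = 510 + 968.75 − 195 + 5 = 1288.75 kcal/day.
TEE = 1288.75 × 2.025 = 2609.7188 kcal/day.
Protein energy = 10% × 2609.7188 = 260.9719 kcal.
Protein = 260.9719 ÷ 4 kcal/g = 65.243 g.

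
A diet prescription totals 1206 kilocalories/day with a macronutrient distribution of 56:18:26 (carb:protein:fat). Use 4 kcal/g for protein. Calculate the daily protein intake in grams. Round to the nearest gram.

54 g/day

Protein energy = 18% × 1206 = 217.08 kcal.
At 4 kcal/g: 217.08 ÷ 4 = 54.27 g.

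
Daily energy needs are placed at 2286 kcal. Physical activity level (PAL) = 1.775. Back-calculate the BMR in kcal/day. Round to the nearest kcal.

1288 kcal/day

BMR = TEE ÷ activity factor = 2286 ÷ 1.775 = 1287.8873 kcal/day.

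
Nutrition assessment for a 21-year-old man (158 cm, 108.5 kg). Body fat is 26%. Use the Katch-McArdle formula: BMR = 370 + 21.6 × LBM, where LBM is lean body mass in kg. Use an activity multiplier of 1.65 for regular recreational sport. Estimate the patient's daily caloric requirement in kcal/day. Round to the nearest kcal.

3472 kcal/day

LBM = 108.5 × (1 − 0.26) = 80.29 kg. Katch-McArdle: BMR = 370 + 21.6 × 80.29 = 2104.264 kcal/day.
TEE = BMR × activity factor = 2104.264 × 1.65 = 3472.0356 kcal/day.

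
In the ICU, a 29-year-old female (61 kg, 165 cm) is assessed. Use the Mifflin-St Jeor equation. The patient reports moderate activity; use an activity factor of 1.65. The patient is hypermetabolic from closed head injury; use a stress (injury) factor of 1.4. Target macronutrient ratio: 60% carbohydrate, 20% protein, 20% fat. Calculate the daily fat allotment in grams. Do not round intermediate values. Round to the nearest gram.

Mifflin-St Jeor (female): BMR = 10(61) + 6.25(165) − 5(29) − 161 = 610 + 1031.25 − 145 − 161 = 1335.25 kcal/day.
TEE = 1335.25 × 1.65 = 2203.1625 kcal/day.
With stress factor 1.4: 2203.1625 × 1.4 = 3084.4275 kcal/day.
Fat energy = 20% × 3084.4275 = 616.8855 kcal.
Fat = 616.8855 ÷ 9 kcal/g = 68.5428 g.

69 g/day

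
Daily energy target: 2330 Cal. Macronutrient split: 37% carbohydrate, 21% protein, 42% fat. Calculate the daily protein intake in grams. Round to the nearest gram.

Protein energy = 21% × 2330 = 489.3 kcal.
At 4 kcal/g: 489.3 ÷ 4 = 122.325 g.

122 g/day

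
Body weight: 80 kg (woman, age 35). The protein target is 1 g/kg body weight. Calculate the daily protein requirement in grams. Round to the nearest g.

Protein = 1 g/kg × 80 kg = 80 g/day.

80 g/day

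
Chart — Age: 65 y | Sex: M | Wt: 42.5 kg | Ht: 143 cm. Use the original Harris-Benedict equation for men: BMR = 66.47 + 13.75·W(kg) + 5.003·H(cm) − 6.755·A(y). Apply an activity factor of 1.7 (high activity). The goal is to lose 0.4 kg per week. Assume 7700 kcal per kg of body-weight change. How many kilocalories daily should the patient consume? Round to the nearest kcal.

Harris-Benedict: BMR = 66.47 + 13.75(42.5) + 5.003(143) − 6.755(65) = 927.199 kcal/day.
TEE = 927.199 × 1.7 = 1576.2383 kcal/day.
Required daily deficit = 0.4 × 7700 ÷ 7 = 440 kcal/day.
Target intake = 1576.2383 − 440 = 1136.2383 kcal/day.

1136 kilocalories daily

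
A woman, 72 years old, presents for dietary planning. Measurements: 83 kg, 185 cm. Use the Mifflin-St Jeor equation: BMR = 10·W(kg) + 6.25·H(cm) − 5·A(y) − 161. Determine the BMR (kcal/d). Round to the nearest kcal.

1465 kcal/d

Mifflin-St Jeor (female): BMR = 10(83) + 6.25(185) − 5(72) − 161 = 830 + 1156.25 − 360 − 161 = 1465.25 kcal/day.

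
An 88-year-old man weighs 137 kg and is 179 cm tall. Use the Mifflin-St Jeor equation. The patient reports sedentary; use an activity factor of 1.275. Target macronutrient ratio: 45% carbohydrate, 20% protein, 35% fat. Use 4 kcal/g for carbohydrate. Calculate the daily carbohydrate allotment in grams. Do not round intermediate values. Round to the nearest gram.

Mifflin-St Jeor (male): BMR = 10(137) + 6.25(179) − 5(88) + 5 = 1370 + 1118.75 − 440 + 5 = 2053.75 kcal/day.
TEE = 2053.75 × 1.275 = 2618.5313 kcal/day.
Carbohydrate energy = 45% × 2618.5313 = 1178.3391 kcal.
Carbohydrate = 1178.3391 ÷ 4 kcal/g = 294.5848 g.

295 g/day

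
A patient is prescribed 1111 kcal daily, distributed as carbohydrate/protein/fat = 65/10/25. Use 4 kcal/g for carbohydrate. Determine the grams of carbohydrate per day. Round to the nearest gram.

181 g/day

Carbohydrate energy = 65% × 1111 = 722.15 kcal.
At 4 kcal/g: 722.15 ÷ 4 = 180.5375 g.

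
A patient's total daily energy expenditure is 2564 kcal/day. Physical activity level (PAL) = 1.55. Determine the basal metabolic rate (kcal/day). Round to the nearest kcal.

1654 kcal/day

BMR = TEE ÷ activity factor = 2564 ÷ 1.55 = 1654.1935 kcal/day.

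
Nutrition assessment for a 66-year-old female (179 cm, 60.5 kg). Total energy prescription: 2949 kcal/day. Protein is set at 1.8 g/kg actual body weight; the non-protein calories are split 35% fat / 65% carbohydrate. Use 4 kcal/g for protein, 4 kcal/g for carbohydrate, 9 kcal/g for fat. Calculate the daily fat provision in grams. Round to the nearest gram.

98 g/day

Protein = 1.8 × 60.5 = 108.9 g → 108.9 × 4 = 435.6 kcal.
Non-protein calories = 2949 − 435.6 = 2513.4 kcal.
Fat: 35% × 2513.4 = 879.69 kcal; carbohydrate: 1633.71 kcal.
Fat: 879.69 kcal ÷ 9 kcal/g = 97.7433 g.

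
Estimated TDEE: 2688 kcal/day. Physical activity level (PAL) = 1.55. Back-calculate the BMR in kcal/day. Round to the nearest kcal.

1734 kcal/day

BMR = TEE ÷ activity factor = 2688 ÷ 1.55 = 1734.1935 kcal/day.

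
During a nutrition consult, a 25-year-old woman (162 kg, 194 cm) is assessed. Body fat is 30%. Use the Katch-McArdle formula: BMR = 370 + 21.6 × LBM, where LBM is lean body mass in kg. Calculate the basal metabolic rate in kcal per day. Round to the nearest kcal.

LBM = 162 × (1 − 0.3) = 113.4 kg. Katch-McArdle: BMR = 370 + 21.6 × 113.4 = 2819.44 kcal/day.

2819 kcal per day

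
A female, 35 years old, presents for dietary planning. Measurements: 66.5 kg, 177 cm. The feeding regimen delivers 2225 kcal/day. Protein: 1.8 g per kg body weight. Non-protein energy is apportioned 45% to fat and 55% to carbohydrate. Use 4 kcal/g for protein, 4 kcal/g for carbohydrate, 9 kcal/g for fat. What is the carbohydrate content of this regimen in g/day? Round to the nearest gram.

240 g/day

Protein = 1.8 × 66.5 = 119.7 g → 119.7 × 4 = 478.8 kcal.
Non-protein calories = 2225 − 478.8 = 1746.2 kcal.
Fat: 45% × 1746.2 = 785.79 kcal; carbohydrate: 960.41 kcal.
Carbohydrate: 960.41 kcal ÷ 4 kcal/g = 240.1025 g.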